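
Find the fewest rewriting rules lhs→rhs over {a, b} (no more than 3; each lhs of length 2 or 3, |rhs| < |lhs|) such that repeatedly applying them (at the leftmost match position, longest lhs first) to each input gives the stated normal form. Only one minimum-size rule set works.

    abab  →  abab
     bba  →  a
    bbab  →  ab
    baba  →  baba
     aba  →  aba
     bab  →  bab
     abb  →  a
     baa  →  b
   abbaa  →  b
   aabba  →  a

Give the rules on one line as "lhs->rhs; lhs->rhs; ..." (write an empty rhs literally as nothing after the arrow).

  | abab
  | bba => a
  | bbab => ab
  | baba

aa->; aaa->b; bb->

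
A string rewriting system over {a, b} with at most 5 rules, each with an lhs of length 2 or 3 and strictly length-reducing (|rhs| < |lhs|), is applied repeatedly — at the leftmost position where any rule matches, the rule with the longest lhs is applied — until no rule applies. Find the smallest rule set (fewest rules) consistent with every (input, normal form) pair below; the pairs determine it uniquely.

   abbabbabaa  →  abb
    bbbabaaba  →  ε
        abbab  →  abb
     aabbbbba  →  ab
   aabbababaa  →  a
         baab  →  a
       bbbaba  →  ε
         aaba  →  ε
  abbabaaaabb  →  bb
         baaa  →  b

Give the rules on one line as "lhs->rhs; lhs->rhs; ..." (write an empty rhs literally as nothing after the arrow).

aa->; ba->; baa->bb; bbb->a

  | abbabbabaa => abbbabaa => aaabaa => abaa => abb
  | bbbabaaba => aabaaba => baaba => bbba => aa => ε
  | abbab => abb
  | aabbbbba => bbbbba => abba => ab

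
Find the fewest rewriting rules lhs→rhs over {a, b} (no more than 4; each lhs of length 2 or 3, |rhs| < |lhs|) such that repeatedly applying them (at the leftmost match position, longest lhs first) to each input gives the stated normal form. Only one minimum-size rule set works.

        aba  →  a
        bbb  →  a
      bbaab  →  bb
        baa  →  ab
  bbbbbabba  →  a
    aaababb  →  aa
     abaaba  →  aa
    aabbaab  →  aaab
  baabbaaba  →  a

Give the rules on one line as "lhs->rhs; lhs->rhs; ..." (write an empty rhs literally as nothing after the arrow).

  | aba => a
  | bbb => a
  | bbaab => babb => bb
  | baa => ab

abb->; ba->; baa->ab; bbb->a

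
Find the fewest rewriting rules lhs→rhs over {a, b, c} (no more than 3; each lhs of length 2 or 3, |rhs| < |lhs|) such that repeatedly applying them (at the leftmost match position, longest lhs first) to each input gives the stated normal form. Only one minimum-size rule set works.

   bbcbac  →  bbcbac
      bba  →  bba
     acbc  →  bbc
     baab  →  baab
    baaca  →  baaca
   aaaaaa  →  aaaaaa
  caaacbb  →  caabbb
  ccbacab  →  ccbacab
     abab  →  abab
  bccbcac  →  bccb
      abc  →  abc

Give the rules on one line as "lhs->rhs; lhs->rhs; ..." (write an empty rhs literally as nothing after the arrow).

  | bbcbac
  | bba
  | acbc => bbc
  | baab

acb->bb; cac->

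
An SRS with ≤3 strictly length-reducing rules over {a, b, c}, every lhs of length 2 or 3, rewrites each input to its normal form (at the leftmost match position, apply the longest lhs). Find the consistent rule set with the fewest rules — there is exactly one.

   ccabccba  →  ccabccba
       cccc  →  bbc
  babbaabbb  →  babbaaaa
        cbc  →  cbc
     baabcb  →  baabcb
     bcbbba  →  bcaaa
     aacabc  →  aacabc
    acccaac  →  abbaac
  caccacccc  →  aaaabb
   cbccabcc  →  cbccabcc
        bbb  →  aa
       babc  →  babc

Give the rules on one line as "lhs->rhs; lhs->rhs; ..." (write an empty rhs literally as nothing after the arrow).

bbb->aa; cac->aa; ccc->bb

  | ccabccba
  | cccc => bbc
  | babbaabbb => babbaaaa
  | cbc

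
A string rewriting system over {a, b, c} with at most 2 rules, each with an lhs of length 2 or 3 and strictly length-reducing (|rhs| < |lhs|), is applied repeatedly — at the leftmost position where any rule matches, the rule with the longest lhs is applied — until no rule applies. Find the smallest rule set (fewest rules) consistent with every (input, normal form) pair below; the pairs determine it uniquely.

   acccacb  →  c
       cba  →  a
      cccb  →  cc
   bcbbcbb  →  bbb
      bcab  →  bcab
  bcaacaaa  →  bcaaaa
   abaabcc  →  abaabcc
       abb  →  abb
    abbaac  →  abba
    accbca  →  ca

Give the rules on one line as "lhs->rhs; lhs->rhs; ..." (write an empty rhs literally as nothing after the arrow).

  | acccacb => ccacb => ccb => c
  | cba => a
  | cccb => cc
  | bcbbcbb => bbcbb => bbb

ac->; cb->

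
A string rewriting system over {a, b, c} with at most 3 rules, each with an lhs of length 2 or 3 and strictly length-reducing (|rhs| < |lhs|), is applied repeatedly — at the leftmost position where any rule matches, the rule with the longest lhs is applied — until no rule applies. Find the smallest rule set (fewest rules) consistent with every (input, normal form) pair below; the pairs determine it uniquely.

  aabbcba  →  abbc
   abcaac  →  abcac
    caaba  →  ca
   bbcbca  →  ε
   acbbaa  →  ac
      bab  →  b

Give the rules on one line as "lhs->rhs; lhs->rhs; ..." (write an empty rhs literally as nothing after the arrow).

aa->a; ba->; cbc->a

  | aabbcba => abbcba => abbc
  | abcaac => abcac
  | caaba => caba => ca
  | bbcbca => bbaa => ba => ε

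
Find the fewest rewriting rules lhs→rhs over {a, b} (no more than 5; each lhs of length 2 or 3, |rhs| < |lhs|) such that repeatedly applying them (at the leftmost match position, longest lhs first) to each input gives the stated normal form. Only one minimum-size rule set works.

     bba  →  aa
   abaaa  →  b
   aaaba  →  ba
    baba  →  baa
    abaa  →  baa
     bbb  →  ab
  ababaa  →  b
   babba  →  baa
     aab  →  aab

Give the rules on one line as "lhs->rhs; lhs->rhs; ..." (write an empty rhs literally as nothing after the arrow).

aaa->; aba->ba; bab->ba; bb->a

  | bba => aa
  | abaaa => baaa => b
  | aaaba => ba
  | baba => baa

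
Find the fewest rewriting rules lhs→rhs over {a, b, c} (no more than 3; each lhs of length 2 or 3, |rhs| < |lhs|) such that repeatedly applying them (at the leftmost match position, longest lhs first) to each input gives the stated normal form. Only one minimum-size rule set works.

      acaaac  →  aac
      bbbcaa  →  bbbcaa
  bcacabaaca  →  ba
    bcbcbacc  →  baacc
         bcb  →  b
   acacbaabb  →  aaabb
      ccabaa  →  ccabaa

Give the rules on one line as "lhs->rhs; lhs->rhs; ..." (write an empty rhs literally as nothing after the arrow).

  | acaaac => cbaac => aac
  | bbbcaa
  | bcacabaaca => bccbbaaca => bcbaaca => baaca => bacb => ba
  | bcbcbacc => bacbacc => baacc

aca->cb; cb->; cbc->ac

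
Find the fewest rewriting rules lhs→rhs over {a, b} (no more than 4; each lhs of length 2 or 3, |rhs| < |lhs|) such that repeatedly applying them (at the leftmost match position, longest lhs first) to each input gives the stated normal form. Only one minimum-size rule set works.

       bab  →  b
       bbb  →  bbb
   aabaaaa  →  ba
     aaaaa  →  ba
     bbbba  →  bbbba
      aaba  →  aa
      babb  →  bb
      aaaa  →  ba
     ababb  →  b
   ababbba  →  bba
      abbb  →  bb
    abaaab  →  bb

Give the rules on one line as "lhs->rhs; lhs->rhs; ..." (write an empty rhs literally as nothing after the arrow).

  | bab => b
  | bbb
  | aabaaaa => aaaaa => baa => ba
  | aaaaa => baa => ba

aaa->b; ab->; baa->ba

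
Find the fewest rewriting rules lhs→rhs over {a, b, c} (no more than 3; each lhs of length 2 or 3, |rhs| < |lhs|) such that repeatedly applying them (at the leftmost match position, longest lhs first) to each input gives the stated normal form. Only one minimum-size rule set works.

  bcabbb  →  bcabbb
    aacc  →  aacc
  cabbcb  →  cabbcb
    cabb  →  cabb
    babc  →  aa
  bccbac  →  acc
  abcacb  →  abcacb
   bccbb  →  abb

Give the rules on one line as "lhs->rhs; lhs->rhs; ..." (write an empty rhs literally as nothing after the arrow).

  | bcabbb
  | aacc
  | cabbcb
  | cabb

ba->c; bcc->a; cbc->aa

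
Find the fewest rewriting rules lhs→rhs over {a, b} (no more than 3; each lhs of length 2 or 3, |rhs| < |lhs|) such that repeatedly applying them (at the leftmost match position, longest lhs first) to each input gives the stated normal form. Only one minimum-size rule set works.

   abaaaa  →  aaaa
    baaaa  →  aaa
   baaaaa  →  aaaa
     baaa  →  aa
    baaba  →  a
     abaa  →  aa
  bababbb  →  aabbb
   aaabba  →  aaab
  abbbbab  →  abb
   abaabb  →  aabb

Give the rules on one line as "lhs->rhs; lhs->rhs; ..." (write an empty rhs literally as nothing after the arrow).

ba->; bab->a

  | abaaaa => aaaa
  | baaaa => aaa
  | baaaaa => aaaa
  | baaa => aa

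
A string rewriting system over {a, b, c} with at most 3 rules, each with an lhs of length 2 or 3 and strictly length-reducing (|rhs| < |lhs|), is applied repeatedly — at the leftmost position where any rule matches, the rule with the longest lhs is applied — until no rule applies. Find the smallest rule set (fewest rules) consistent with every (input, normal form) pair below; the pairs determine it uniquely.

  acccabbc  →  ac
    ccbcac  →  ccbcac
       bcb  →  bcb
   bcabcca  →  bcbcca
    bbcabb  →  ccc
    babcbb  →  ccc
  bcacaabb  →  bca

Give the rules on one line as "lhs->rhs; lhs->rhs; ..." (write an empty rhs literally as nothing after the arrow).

ab->b; acc->a; bb->c

  | acccabbc => acabbc => acbbc => accc => ac
  | ccbcac
  | bcb
  | bcabcca => bcbcca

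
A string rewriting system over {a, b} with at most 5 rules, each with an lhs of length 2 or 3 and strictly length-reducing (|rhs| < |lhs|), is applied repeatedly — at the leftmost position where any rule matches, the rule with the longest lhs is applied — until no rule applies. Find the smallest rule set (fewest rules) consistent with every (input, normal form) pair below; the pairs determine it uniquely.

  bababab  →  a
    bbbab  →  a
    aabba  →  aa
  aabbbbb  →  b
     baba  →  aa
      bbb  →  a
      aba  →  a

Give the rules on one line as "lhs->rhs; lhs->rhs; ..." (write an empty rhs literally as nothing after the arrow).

ab->; abb->; bab->a; bbb->a

  | bababab => aabab => aab => a
  | bbbab => aab => a
  | aabba => aa
  | aabbbbb => abbb => b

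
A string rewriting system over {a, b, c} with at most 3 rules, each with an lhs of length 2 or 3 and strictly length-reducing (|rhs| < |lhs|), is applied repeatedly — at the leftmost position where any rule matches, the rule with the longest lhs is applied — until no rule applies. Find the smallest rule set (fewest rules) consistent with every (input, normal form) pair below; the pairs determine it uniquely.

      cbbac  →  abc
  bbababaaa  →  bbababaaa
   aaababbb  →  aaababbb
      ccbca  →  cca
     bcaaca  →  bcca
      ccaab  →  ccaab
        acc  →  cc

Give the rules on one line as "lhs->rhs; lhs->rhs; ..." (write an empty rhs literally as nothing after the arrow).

ac->c; cb->a

  | cbbac => abac => abc
  | bbababaaa
  | aaababbb
  | ccbca => caca => cca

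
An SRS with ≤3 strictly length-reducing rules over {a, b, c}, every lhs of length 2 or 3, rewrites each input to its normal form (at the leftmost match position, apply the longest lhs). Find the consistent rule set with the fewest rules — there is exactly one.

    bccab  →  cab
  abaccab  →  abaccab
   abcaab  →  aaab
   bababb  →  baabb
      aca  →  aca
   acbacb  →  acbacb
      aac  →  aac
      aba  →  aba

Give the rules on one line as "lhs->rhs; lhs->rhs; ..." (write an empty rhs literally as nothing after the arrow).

bab->ba; bc->

  | bccab => cab
  | abaccab
  | abcaab => aaab
  | bababb => baabb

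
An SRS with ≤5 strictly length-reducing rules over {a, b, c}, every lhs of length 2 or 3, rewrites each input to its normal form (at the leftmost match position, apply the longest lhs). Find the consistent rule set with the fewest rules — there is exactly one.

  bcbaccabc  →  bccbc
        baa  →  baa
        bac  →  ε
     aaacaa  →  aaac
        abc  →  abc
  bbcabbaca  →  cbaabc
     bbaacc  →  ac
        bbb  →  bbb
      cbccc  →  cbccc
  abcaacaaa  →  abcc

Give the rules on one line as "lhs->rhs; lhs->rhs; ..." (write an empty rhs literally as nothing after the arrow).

  | bcbaccabc => bccabc => bccbc
  | baa
  | bac => ε
  | aaacaa => aaaca => aaac

bac->; bba->ab; bbc->cb; ca->c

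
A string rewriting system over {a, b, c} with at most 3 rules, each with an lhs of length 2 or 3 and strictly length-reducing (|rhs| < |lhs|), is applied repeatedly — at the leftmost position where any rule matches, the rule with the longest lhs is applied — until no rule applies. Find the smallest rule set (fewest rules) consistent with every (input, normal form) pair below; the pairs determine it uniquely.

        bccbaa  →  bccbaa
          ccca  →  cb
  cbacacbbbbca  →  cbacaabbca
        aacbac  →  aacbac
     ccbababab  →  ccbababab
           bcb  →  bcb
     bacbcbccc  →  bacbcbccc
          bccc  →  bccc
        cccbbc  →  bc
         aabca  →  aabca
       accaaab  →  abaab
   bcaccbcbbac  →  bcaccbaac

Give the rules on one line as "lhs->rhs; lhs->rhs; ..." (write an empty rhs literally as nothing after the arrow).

cbb->a; cca->b

  | bccbaa
  | ccca => cb
  | cbacacbbbbca => cbacaabbca
  | aacbac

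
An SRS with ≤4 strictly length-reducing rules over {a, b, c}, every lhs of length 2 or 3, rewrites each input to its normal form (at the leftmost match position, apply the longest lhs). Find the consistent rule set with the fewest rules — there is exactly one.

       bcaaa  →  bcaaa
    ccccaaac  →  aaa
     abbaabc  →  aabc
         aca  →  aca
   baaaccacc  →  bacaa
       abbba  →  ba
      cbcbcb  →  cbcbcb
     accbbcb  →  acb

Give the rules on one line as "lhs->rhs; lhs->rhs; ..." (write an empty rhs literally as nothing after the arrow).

aac->; abb->; cc->a

  | bcaaa
  | ccccaaac => accaaac => aaaaac => aaa
  | abbaabc => aabc
  | aca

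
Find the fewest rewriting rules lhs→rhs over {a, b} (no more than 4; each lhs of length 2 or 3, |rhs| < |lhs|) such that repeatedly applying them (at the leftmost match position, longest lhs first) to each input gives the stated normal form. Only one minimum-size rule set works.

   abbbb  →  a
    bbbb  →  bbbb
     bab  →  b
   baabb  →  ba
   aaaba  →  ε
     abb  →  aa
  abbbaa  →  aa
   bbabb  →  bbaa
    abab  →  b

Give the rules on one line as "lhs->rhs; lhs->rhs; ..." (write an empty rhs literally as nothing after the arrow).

aaa->a; ab->; aba->; abb->aa

  | abbbb => aabb => aaa => a
  | bbbb
  | bab => b
  | baabb => baaa => ba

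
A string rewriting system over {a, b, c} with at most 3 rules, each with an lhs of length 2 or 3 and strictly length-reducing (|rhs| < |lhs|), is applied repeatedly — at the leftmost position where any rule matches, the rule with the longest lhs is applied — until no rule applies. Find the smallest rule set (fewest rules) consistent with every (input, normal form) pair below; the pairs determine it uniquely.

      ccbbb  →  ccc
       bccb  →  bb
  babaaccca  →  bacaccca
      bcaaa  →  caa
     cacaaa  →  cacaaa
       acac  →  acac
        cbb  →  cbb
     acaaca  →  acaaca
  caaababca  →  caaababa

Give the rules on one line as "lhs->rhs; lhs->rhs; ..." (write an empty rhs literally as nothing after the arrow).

baa->ca; bbb->c; bc->b

  | ccbbb => ccc
  | bccb => bcb => bb
  | babaaccca => bacaccca
  | bcaaa => baaa => caa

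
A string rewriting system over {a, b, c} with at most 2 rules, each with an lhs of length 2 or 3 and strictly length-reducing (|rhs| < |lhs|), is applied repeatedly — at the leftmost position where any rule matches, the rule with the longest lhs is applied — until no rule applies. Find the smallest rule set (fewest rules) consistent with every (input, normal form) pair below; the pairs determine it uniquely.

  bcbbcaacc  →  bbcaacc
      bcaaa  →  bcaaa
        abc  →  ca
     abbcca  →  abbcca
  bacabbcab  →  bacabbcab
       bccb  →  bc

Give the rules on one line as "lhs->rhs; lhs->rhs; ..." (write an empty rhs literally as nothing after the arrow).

  | bcbbcaacc => bbcaacc
  | bcaaa
  | abc => ca
  | abbcca

abc->ca; cb->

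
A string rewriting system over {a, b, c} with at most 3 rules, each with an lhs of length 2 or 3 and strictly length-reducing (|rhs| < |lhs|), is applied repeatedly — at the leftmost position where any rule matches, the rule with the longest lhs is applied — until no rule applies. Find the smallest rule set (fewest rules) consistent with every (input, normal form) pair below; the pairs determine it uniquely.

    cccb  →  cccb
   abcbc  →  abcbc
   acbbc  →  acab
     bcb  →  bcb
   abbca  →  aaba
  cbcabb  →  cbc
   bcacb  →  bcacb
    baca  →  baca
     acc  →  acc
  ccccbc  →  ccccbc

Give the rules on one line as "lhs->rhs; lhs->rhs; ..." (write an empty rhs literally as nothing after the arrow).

bb->a; bbc->ab; caa->c

  | cccb
  | abcbc
  | acbbc => acab
  | bcb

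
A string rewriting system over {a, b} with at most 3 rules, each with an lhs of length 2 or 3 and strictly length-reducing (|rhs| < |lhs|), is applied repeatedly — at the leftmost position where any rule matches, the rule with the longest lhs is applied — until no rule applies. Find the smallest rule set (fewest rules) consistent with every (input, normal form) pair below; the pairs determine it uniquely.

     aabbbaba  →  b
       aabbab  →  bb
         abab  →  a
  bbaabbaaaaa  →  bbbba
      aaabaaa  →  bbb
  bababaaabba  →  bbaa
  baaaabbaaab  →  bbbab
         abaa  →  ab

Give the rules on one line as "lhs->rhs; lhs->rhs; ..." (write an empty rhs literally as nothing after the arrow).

  | aabbbaba => aababa => aabba => aaa => b
  | aabbab => aaab => bb
  | abab => abb => a
  | bbaabbaaaaa => bbaaaaaaa => bbbaaaa => bbbba

aaa->b; aba->ab; abb->a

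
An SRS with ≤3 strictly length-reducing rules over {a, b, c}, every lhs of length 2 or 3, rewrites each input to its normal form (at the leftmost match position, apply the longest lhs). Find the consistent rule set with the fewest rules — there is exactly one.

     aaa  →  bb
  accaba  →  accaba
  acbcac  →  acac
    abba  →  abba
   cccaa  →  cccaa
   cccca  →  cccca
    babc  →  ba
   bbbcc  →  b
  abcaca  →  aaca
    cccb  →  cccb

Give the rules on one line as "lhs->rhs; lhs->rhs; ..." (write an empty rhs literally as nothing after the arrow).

  | aaa => bb
  | accaba
  | acbcac => acac
  | abba

aaa->bb; bc->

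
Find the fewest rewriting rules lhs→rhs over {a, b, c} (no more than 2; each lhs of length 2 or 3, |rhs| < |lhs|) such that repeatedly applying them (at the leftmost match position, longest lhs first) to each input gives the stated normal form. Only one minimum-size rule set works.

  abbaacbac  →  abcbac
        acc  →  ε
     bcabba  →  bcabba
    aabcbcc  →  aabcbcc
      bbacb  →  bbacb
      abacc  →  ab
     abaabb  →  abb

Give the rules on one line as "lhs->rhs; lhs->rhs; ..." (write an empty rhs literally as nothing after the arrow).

  | abbaacbac => abcbac
  | acc => ε
  | bcabba
  | aabcbcc

acc->; baa->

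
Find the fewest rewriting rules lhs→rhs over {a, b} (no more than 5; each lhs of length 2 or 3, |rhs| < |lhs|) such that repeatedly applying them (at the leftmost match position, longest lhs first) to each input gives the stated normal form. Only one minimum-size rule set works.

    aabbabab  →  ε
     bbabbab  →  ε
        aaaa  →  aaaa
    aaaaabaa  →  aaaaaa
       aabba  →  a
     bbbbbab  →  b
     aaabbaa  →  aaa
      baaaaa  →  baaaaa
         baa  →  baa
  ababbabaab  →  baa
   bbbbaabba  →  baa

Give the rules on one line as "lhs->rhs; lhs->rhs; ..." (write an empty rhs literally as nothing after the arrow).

  | aabbabab => ababab => abab => ab => ε
  | bbabbab => aabbab => abab => ab => ε
  | aaaa
  | aaaaabaa => aaaaaa

aab->a; ab->; abb->ba; bb->a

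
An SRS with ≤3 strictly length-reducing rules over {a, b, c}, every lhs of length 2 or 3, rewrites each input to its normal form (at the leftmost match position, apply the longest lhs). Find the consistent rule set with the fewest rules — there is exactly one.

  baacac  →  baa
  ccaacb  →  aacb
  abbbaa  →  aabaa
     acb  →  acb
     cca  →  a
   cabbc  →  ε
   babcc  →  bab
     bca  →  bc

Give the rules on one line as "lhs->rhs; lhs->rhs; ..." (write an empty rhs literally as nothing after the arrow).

  | baacac => baacc => baa
  | ccaacb => aacb
  | abbbaa => aabaa
  | acb

bb->a; ca->c; cc->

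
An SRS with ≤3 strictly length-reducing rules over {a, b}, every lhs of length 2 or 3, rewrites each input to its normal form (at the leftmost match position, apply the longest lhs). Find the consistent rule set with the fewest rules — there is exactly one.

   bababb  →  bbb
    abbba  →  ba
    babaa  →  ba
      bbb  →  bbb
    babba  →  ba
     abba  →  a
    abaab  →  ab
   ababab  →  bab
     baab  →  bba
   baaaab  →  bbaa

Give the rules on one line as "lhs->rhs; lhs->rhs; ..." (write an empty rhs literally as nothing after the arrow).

  | bababb => bbb
  | abbba => ba
  | babaa => ba
  | bbb

aab->ba; aba->; abb->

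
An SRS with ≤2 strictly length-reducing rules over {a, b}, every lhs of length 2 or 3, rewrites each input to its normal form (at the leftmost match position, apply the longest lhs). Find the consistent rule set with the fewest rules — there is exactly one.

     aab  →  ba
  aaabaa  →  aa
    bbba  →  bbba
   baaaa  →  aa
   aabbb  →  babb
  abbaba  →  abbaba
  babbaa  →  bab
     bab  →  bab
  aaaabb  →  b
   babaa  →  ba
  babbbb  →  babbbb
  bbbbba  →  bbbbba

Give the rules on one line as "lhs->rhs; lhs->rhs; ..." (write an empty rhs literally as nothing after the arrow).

  | aab => ba
  | aaabaa => abaaa => aa
  | bbba
  | baaaa => aa

aab->ba; baa->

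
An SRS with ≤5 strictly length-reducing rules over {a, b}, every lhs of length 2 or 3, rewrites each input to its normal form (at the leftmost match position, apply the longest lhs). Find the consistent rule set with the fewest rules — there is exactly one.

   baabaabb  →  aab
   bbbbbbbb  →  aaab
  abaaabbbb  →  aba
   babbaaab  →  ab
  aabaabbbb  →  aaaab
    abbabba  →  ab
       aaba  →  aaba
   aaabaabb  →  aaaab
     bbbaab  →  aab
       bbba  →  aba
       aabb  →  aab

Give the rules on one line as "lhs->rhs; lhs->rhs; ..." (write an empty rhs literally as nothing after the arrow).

  | baabaabb => bbbaabb => abaabb => abbbb => aabb => aab
  | bbbbbbbb => abbbbbb => aabbbb => aaabb => aaab
  | abaaabbbb => abbabbbb => ababbbb => ababbb => ababb => abab => aba
  | babbaaab => babaaab => baaaab => bbaab => baab => bbb => ab

baa->bb; bab->ba; bb->b; bbb->ab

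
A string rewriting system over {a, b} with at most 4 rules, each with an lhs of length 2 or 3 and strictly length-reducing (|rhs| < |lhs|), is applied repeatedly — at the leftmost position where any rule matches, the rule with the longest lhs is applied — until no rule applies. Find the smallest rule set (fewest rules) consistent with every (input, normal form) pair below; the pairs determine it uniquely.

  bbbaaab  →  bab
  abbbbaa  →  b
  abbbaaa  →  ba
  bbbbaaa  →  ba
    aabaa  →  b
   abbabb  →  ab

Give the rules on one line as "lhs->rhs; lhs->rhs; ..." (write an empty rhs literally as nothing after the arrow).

  | bbbaaab => bbaaab => baaab => bbab => bab
  | abbbbaa => abbbaa => abbaa => abaa => aa => b
  | abbbaaa => abbaaa => abaaa => aaa => ba
  | bbbbaaa => bbbaaa => bbaaa => baaa => bba => ba

aa->b; aba->a; bb->b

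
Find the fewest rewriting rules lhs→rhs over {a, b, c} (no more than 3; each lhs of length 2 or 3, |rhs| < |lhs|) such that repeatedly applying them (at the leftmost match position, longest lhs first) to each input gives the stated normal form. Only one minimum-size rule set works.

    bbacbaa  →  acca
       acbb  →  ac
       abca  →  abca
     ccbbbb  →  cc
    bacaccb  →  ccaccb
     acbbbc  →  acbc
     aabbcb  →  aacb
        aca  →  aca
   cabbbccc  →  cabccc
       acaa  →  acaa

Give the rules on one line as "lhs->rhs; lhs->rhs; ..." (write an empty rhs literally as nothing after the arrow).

ba->c; bb->

  | bbacbaa => acbaa => acca
  | acbb => ac
  | abca
  | ccbbbb => ccbb => cc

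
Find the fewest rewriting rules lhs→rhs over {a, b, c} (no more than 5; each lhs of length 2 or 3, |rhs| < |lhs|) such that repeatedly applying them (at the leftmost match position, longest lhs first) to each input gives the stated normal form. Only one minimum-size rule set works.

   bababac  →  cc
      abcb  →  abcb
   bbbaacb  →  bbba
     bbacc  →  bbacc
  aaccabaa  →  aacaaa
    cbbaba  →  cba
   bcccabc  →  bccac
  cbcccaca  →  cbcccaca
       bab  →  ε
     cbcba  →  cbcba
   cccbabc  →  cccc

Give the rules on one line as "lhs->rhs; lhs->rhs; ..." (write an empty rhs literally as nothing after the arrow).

  | bababac => abac => cc
  | abcb
  | bbbaacb => bbba
  | bbacc

aba->c; acb->; bab->; cab->a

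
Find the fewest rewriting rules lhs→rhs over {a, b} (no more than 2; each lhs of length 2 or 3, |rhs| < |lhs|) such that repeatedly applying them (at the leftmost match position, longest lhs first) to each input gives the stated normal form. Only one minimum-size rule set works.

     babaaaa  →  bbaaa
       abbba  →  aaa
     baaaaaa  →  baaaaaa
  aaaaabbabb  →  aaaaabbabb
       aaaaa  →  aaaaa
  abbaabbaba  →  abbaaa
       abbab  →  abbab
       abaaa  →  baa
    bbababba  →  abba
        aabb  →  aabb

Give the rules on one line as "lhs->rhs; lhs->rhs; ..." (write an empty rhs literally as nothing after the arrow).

  | babaaaa => bbaaa
  | abbba => aaa
  | baaaaaa
  | aaaaabbabb

aba->b; bbb->a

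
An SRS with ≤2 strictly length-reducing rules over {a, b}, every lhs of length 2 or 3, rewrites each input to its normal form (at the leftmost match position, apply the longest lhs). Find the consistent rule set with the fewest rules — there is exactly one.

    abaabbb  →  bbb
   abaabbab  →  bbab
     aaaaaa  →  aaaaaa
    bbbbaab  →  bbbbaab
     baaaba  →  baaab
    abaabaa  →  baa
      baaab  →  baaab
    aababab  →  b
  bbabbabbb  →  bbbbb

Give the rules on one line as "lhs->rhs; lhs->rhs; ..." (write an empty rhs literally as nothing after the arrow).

aba->ab; abb->b

  | abaabbb => ababbb => abbbb => bbb
  | abaabbab => ababbab => abbbab => bbab
  | aaaaaa
  | bbbbaab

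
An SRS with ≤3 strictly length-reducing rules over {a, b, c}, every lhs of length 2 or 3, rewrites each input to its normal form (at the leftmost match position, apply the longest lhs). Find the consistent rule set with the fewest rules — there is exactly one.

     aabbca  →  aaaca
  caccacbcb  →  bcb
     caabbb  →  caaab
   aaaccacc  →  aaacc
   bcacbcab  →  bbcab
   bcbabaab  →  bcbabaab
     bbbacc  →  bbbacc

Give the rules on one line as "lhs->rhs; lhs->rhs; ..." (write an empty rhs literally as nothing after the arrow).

abb->aa; cac->

  | aabbca => aaaca
  | caccacbcb => cacbcb => bcb
  | caabbb => caaab
  | aaaccacc => aaacc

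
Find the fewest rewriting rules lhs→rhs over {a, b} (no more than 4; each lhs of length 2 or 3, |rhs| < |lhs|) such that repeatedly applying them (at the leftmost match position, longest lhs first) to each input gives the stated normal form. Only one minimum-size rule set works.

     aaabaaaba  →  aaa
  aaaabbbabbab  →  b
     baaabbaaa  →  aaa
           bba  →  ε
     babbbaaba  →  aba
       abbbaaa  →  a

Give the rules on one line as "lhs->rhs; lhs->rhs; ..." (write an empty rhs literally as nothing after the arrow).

aab->; baa->; bab->ba; bba->

  | aaabaaaba => aaaaba => aaa
  | aaaabbbabbab => aabbabbab => babbab => babab => baab => b
  | baaabbaaa => abbaaa => aaa
  | bba => ε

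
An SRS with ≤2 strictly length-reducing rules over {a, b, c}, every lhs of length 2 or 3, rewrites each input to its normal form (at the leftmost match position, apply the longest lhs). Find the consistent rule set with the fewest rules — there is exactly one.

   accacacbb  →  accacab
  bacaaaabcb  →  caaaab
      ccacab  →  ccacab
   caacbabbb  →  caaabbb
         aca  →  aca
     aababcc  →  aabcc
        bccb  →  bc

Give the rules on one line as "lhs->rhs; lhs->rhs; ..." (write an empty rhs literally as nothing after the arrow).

  | accacacbb => accacab
  | bacaaaabcb => caaaabcb => caaaab
  | ccacab
  | caacbabbb => caaabbb

ba->; cb->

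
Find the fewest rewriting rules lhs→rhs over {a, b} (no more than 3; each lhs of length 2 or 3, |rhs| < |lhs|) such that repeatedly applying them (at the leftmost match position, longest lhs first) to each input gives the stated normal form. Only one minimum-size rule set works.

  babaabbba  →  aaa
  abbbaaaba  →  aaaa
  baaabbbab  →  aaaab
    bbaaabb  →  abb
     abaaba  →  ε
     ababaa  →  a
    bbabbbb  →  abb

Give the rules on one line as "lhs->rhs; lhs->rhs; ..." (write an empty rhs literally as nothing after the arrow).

aba->; ba->; bbb->a

  | babaabbba => baabbba => abbba => aaa
  | abbbaaaba => aaaaaba => aaaa
  | baaabbbab => aabbbab => aaaab
  | bbaaabb => baabb => abb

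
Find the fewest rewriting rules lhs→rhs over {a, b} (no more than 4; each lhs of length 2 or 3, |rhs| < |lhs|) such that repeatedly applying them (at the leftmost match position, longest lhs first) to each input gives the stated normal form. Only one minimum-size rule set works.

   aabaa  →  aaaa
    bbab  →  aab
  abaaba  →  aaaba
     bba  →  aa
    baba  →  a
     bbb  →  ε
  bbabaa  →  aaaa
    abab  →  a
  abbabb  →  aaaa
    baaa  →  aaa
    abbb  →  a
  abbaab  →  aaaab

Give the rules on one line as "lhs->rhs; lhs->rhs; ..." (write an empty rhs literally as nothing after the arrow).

baa->aa; bab->; bb->a; bbb->

  | aabaa => aaaa
  | bbab => aab
  | abaaba => aaaba
  | bba => aa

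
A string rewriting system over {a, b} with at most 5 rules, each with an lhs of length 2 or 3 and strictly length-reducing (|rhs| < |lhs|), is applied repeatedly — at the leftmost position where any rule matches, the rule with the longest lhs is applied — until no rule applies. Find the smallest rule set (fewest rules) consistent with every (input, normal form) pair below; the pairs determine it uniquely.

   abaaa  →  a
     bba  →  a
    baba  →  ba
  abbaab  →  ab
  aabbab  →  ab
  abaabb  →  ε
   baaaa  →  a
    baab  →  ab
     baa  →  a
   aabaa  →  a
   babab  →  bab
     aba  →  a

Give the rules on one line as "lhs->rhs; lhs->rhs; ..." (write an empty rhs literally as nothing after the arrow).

  | abaaa => aaa => a
  | bba => a
  | baba => ba
  | abbaab => aaab => ab

aa->; aba->a; baa->a; bb->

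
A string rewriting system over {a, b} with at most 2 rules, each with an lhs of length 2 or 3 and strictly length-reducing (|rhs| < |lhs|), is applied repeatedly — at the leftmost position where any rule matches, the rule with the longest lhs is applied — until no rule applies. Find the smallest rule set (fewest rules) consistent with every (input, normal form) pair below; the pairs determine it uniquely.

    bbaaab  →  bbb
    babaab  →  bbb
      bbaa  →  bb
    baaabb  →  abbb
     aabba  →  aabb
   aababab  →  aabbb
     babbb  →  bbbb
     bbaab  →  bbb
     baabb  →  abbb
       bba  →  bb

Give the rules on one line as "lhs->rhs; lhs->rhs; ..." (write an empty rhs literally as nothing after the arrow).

  | bbaaab => babab => bbab => bbb
  | babaab => bbaab => babb => bbb
  | bbaa => bab => bb
  | baaabb => ababb => abbb

ba->b; baa->ab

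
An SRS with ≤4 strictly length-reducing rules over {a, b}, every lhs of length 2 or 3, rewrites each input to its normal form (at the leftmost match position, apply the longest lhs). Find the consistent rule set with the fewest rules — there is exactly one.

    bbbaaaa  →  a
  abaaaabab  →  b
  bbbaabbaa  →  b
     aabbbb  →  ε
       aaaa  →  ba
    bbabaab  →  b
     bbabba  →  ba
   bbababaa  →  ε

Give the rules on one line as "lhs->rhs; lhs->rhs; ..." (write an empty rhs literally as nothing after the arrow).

aa->; aaa->b; ab->; bb->

  | bbbaaaa => baaaa => bba => a
  | abaaaabab => aaaabab => babab => bab => b
  | bbbaabbaa => baabbaa => bbbaa => baa => b
  | aabbbb => bbbb => bb => ε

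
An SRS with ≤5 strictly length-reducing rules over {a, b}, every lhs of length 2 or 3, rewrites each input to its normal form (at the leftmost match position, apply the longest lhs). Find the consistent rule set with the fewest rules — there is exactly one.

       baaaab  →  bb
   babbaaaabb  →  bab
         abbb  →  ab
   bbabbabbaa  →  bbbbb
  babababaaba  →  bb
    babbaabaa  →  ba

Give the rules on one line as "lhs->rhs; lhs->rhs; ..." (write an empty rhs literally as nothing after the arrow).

  | baaaab => babab => bb
  | babbaaaabb => babaaaabb => baaabb => babbb => babb => bab
  | abbb => abb => ab
  | bbabbabbaa => bbababbaa => bbbbaa => bbbbb

aa->b; aaa->ab; aba->; abb->ab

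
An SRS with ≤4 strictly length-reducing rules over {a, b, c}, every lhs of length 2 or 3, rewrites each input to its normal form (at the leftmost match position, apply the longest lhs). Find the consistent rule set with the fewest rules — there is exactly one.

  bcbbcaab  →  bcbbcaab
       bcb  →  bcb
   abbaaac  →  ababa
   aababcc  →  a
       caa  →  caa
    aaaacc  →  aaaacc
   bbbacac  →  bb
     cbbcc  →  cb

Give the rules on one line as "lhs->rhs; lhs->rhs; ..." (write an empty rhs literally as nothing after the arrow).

abc->; baa->ab; bac->ba; bcc->

  | bcbbcaab
  | bcb
  | abbaaac => ababac => ababa
  | aababcc => aabc => a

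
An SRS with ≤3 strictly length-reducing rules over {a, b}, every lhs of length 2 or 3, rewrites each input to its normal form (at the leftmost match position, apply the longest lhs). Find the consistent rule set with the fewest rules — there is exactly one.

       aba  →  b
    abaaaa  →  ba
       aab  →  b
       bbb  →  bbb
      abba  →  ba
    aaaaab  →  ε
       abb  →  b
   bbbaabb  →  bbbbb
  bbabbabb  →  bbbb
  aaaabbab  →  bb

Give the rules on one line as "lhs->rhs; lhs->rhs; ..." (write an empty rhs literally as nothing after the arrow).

  | aba => b
  | abaaaa => baaa => ba
  | aab => b
  | bbb

aa->; ab->; aba->b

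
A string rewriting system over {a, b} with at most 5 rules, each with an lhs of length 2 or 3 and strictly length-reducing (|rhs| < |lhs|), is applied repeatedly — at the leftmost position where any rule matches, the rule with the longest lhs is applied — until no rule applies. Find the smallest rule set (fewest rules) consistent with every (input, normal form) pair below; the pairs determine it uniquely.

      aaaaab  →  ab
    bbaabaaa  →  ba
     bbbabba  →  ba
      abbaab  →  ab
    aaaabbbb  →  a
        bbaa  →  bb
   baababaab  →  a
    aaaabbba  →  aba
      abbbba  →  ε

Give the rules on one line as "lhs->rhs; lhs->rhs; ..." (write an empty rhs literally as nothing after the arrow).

  | aaaaab => aaab => ab
  | bbaabaaa => bbabaaa => baaaaa => baaa => ba
  | bbbabba => bbaaba => bbaba => baaa => ba
  | abbaab => aaab => ab

aa->; aab->ab; abb->a; bab->aa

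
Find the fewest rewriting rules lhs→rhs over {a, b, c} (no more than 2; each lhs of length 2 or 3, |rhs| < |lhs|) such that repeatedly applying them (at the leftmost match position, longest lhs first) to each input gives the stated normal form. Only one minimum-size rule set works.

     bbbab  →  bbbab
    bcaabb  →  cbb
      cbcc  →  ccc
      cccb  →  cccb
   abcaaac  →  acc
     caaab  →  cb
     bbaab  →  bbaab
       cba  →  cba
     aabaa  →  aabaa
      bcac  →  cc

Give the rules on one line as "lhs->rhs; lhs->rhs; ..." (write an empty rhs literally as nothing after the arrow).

bc->c; ca->c

  | bbbab
  | bcaabb => caabb => cabb => cbb
  | cbcc => ccc
  | cccb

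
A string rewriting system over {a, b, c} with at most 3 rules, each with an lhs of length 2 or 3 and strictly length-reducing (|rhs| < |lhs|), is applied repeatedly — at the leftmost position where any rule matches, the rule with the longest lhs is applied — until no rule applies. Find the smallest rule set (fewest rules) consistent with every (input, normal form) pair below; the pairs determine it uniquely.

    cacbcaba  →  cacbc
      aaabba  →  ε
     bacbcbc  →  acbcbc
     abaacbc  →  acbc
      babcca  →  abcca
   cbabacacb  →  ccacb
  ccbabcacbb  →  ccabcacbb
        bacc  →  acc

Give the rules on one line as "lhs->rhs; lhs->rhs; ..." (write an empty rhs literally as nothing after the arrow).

  | cacbcaba => cacbcaa => cacbc
  | aaabba => abba => aba => aa => ε
  | bacbcbc => acbcbc
  | abaacbc => aaacbc => acbc

aa->; ba->a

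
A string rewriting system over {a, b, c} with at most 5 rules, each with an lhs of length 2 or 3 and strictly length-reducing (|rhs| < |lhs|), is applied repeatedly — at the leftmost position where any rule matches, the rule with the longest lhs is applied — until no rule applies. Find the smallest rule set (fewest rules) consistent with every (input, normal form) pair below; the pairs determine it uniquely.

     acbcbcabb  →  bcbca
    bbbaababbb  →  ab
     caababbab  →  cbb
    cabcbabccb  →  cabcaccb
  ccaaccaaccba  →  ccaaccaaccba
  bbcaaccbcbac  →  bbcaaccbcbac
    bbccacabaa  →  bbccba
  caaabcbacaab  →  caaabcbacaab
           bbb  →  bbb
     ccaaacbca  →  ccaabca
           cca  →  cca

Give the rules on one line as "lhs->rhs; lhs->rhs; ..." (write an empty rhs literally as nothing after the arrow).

  | acbcbcabb => bcbcabb => bcbca
  | bbbaababbb => bbbabbbb => bbabbb => babb => ab
  | caababbab => cabbbab => cabab => cbb
  | cabcbabccb => cabcaccb

aba->b; abb->a; acb->b; bab->a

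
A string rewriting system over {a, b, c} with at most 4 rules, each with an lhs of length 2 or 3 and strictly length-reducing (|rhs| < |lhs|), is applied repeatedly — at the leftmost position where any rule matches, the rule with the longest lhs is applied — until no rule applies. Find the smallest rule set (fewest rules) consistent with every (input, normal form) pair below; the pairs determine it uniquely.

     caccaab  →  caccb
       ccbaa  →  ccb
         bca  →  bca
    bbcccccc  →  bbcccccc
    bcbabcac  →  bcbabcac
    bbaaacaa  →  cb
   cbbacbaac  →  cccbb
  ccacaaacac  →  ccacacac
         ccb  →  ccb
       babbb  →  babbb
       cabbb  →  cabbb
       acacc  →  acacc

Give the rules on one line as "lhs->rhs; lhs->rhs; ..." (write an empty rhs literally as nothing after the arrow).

aa->; aac->b; bba->c

  | caccaab => caccb
  | ccbaa => ccb
  | bca
  | bbcccccc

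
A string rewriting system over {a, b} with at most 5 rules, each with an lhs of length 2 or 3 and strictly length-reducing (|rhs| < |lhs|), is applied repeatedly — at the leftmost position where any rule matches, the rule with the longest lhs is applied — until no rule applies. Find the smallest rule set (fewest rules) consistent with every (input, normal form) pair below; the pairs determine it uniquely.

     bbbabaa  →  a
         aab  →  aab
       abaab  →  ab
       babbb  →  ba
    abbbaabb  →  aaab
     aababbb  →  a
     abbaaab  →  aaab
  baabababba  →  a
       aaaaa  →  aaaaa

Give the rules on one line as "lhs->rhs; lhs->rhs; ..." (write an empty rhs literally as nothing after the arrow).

aba->; bb->b; bba->; bbb->

  | bbbabaa => abaa => a
  | aab
  | abaab => ab
  | babbb => ba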